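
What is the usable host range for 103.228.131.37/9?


Network: 103.128.0.0
Broadcast: 103.255.255.255
First usable = network + 1
Last usable = broadcast - 1
Range: 103.128.0.1 to 103.255.255.254


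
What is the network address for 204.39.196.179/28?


IP:   11001100.00100111.11000100.10110011
Mask: 11111111.11111111.11111111.11110000
AND operation:
Net:  11001100.00100111.11000100.10110000
Network: 204.39.196.176/28


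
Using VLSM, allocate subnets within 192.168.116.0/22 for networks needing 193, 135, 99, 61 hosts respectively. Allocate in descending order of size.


193 hosts -> /24 (254 usable): 192.168.116.0/24
135 hosts -> /24 (254 usable): 192.168.117.0/24
99 hosts -> /25 (126 usable): 192.168.118.0/25
61 hosts -> /26 (62 usable): 192.168.118.128/26
Allocation: 192.168.116.0/24 (193 hosts, 254 usable); 192.168.117.0/24 (135 hosts, 254 usable); 192.168.118.0/25 (99 hosts, 126 usable); 192.168.118.128/26 (61 hosts, 62 usable)


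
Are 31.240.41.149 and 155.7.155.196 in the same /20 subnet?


Mask: 255.255.240.0
31.240.41.149 AND mask = 31.240.32.0
155.7.155.196 AND mask = 155.7.144.0
No, different subnets (31.240.32.0 vs 155.7.144.0)


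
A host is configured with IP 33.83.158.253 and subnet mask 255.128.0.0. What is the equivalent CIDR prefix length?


Binary: 11111111.10000000.00000000.00000000
Count leading 1s
Prefix: /9


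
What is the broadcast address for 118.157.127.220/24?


Network: 118.157.127.0/24
Host bits = 8
Set all host bits to 1:
Broadcast: 118.157.127.255


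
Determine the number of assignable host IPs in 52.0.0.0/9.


Host bits = 32 - 9 = 23
Total addresses = 2^23 = 8388608
Usable = total - 2 (network and broadcast)
Usable hosts: 8388606


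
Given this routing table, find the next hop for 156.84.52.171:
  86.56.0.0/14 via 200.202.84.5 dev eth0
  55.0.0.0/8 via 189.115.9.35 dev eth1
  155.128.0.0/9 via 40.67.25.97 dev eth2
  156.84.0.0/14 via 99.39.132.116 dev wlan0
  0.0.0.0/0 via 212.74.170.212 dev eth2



Longest prefix match for 156.84.52.171:
  /14 86.56.0.0: no
  /8 55.0.0.0: no
  /9 155.128.0.0: no
  /14 156.84.0.0: MATCH
  /0 0.0.0.0: MATCH
Selected: next-hop 99.39.132.116 via wlan0 (matched /14)


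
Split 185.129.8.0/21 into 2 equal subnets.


New prefix = 21 + 1 = 22
Each subnet has 1024 addresses
  185.129.8.0/22
  185.129.12.0/22
Subnets: 185.129.8.0/22, 185.129.12.0/22


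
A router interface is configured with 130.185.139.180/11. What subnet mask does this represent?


/11 means 11 network bits, 21 host bits
Binary: 11111111111000000000000000000000
Mask: 255.224.0.0


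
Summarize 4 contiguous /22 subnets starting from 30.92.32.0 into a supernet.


Original prefix: /22
Number of subnets: 4 = 2^2
New prefix = 22 - 2 = 20
Supernet: 30.92.32.0/20


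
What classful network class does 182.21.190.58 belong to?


First octet: 182
Binary: 10110110
10xxxxxx -> Class B (128-191)
Class B, default mask 255.255.0.0 (/16)


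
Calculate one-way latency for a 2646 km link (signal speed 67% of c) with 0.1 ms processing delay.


Speed = 0.67 * 3e5 km/s = 201000 km/s
Propagation delay = 2646 / 201000 = 0.0132 s = 13.1642 ms
Processing delay = 0.1 ms
Total one-way latency = 13.2642 ms


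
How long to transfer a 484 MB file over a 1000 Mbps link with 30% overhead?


Effective throughput = 1000 * (1 - 30/100) = 700 Mbps
File size in Mb = 484 * 8 = 3872 Mb
Time = 3872 / 700
Time = 5.5314 seconds


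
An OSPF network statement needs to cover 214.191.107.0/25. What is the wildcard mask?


Subnet mask: 255.255.255.128
Wildcard = 255.255.255.255 - subnet mask
255 - 255 = 0
255 - 255 = 0
255 - 255 = 0
255 - 128 = 127
Wildcard: 0.0.0.127


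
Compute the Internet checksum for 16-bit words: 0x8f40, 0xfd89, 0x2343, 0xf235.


Sum all words (with carry folding):
+ 0x8f40 = 0x8f40
+ 0xfd89 = 0x8cca
+ 0x2343 = 0xb00d
+ 0xf235 = 0xa243
One's complement: ~0xa243
Checksum = 0x5dbc


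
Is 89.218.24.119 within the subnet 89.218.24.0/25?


Subnet network: 89.218.24.0
Test IP AND mask: 89.218.24.0
Yes, 89.218.24.119 is in 89.218.24.0/25


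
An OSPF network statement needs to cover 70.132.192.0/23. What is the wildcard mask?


Subnet mask: 255.255.254.0
Wildcard = 255.255.255.255 - subnet mask
255 - 255 = 0
255 - 255 = 0
255 - 254 = 1
255 - 0 = 255
Wildcard: 0.0.1.255


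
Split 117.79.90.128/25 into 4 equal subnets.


New prefix = 25 + 2 = 27
Each subnet has 32 addresses
  117.79.90.128/27
  117.79.90.160/27
  117.79.90.192/27
  117.79.90.224/27
Subnets: 117.79.90.128/27, 117.79.90.160/27, 117.79.90.192/27, 117.79.90.224/27


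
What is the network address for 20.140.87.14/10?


IP:   00010100.10001100.01010111.00001110
Mask: 11111111.11000000.00000000.00000000
AND operation:
Net:  00010100.10000000.00000000.00000000
Network: 20.128.0.0/10


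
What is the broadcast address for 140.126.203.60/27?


Network: 140.126.203.32/27
Host bits = 5
Set all host bits to 1:
Broadcast: 140.126.203.63


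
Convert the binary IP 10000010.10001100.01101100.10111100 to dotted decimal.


10000010 = 130
10001100 = 140
01101100 = 108
10111100 = 188
IP: 130.140.108.188


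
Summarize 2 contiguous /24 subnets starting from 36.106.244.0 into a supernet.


Original prefix: /24
Number of subnets: 2 = 2^1
New prefix = 24 - 1 = 23
Supernet: 36.106.244.0/23


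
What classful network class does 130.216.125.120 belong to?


First octet: 130
Binary: 10000010
10xxxxxx -> Class B (128-191)
Class B, default mask 255.255.0.0 (/16)


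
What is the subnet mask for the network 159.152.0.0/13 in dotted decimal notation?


/13 means 13 network bits, 19 host bits
Binary: 11111111111110000000000000000000
Mask: 255.248.0.0


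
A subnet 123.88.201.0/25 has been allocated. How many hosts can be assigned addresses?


Host bits = 32 - 25 = 7
Total addresses = 2^7 = 128
Usable = total - 2 (network and broadcast)
Usable hosts: 126


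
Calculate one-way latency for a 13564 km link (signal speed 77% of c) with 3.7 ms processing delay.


Speed = 0.77 * 3e5 km/s = 231000 km/s
Propagation delay = 13564 / 231000 = 0.0587 s = 58.7186 ms
Processing delay = 3.7 ms
Total one-way latency = 62.4186 ms


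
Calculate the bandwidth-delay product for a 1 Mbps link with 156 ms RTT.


BDP = bandwidth * RTT
= 1 Mbps * 156 ms
= 1 * 1e6 * 156 / 1000 bits
= 156000 bits
= 19500 bytes
= 19.043 KB
BDP = 156000 bits (19500 bytes)


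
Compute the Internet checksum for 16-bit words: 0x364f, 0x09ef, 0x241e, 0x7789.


Sum all words (with carry folding):
+ 0x364f = 0x364f
+ 0x09ef = 0x403e
+ 0x241e = 0x645c
+ 0x7789 = 0xdbe5
One's complement: ~0xdbe5
Checksum = 0x241a


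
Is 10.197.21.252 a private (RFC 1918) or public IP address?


RFC 1918 private ranges:
  10.0.0.0/8 (10.0.0.0 - 10.255.255.255)
  172.16.0.0/12 (172.16.0.0 - 172.31.255.255)
  192.168.0.0/16 (192.168.0.0 - 192.168.255.255)
Private (in 10.0.0.0/8)


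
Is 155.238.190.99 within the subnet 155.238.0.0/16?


Subnet network: 155.238.0.0
Test IP AND mask: 155.238.0.0
Yes, 155.238.190.99 is in 155.238.0.0/16


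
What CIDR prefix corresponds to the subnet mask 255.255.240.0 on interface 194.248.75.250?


Binary: 11111111.11111111.11110000.00000000
Count leading 1s
Prefix: /20


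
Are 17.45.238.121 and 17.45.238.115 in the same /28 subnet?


Mask: 255.255.255.240
17.45.238.121 AND mask = 17.45.238.112
17.45.238.115 AND mask = 17.45.238.112
Yes, same subnet (17.45.238.112)


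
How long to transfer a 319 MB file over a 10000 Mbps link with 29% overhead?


Effective throughput = 10000 * (1 - 29/100) = 7100 Mbps
File size in Mb = 319 * 8 = 2552 Mb
Time = 2552 / 7100
Time = 0.3594 seconds


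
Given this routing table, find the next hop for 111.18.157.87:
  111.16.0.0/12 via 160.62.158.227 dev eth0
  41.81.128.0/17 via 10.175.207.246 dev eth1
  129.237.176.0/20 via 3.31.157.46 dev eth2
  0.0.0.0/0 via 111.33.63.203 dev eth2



Longest prefix match for 111.18.157.87:
  /12 111.16.0.0: MATCH
  /17 41.81.128.0: no
  /20 129.237.176.0: no
  /0 0.0.0.0: MATCH
Selected: next-hop 160.62.158.227 via eth0 (matched /12)


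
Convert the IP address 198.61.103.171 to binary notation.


198 = 11000110
61 = 00111101
103 = 01100111
171 = 10101011
Binary: 11000110.00111101.01100111.10101011


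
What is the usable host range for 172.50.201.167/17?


Network: 172.50.128.0
Broadcast: 172.50.255.255
First usable = network + 1
Last usable = broadcast - 1
Range: 172.50.128.1 to 172.50.255.254


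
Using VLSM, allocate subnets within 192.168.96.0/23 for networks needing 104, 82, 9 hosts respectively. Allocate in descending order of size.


104 hosts -> /25 (126 usable): 192.168.96.0/25
82 hosts -> /25 (126 usable): 192.168.96.128/25
9 hosts -> /28 (14 usable): 192.168.97.0/28
Allocation: 192.168.96.0/25 (104 hosts, 126 usable); 192.168.96.128/25 (82 hosts, 126 usable); 192.168.97.0/28 (9 hosts, 14 usable)


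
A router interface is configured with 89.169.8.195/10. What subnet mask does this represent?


/10 means 10 network bits, 22 host bits
Binary: 11111111110000000000000000000000
Mask: 255.192.0.0


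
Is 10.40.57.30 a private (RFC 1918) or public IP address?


RFC 1918 private ranges:
  10.0.0.0/8 (10.0.0.0 - 10.255.255.255)
  172.16.0.0/12 (172.16.0.0 - 172.31.255.255)
  192.168.0.0/16 (192.168.0.0 - 192.168.255.255)
Private (in 10.0.0.0/8)


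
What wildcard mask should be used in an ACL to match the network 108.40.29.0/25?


Subnet mask: 255.255.255.128
Wildcard = 255.255.255.255 - subnet mask
255 - 255 = 0
255 - 255 = 0
255 - 255 = 0
255 - 128 = 127
Wildcard: 0.0.0.127


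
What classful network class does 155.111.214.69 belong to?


First octet: 155
Binary: 10011011
10xxxxxx -> Class B (128-191)
Class B, default mask 255.255.0.0 (/16)


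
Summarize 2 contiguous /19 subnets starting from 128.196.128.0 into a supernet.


Original prefix: /19
Number of subnets: 2 = 2^1
New prefix = 19 - 1 = 18
Supernet: 128.196.128.0/18


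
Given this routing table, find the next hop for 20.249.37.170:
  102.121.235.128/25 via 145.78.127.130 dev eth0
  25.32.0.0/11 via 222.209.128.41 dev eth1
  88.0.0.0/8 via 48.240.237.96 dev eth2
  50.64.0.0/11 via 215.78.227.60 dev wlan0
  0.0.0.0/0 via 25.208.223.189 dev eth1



Longest prefix match for 20.249.37.170:
  /25 102.121.235.128: no
  /11 25.32.0.0: no
  /8 88.0.0.0: no
  /11 50.64.0.0: no
  /0 0.0.0.0: MATCH
Selected: next-hop 25.208.223.189 via eth1 (matched /0)


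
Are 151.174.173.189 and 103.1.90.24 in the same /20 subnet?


Mask: 255.255.240.0
151.174.173.189 AND mask = 151.174.160.0
103.1.90.24 AND mask = 103.1.80.0
No, different subnets (151.174.160.0 vs 103.1.80.0)


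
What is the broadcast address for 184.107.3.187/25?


Network: 184.107.3.128/25
Host bits = 7
Set all host bits to 1:
Broadcast: 184.107.3.255


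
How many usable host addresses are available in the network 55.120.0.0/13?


Host bits = 32 - 13 = 19
Total addresses = 2^19 = 524288
Usable = total - 2 (network and broadcast)
Usable hosts: 524286


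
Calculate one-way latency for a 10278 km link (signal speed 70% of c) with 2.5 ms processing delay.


Speed = 0.7 * 3e5 km/s = 210000 km/s
Propagation delay = 10278 / 210000 = 0.0489 s = 48.9429 ms
Processing delay = 2.5 ms
Total one-way latency = 51.4429 ms


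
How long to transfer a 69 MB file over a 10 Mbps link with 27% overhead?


Effective throughput = 10 * (1 - 27/100) = 7.3 Mbps
File size in Mb = 69 * 8 = 552 Mb
Time = 552 / 7.3
Time = 75.6164 seconds


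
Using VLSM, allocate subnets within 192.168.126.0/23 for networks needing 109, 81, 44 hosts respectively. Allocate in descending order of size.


109 hosts -> /25 (126 usable): 192.168.126.0/25
81 hosts -> /25 (126 usable): 192.168.126.128/25
44 hosts -> /26 (62 usable): 192.168.127.0/26
Allocation: 192.168.126.0/25 (109 hosts, 126 usable); 192.168.126.128/25 (81 hosts, 126 usable); 192.168.127.0/26 (44 hosts, 62 usable)


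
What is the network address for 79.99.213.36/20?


IP:   01001111.01100011.11010101.00100100
Mask: 11111111.11111111.11110000.00000000
AND operation:
Net:  01001111.01100011.11010000.00000000
Network: 79.99.208.0/20


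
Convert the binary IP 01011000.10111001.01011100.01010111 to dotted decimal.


01011000 = 88
10111001 = 185
01011100 = 92
01010111 = 87
IP: 88.185.92.87


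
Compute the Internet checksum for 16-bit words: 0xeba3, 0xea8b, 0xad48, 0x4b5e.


Sum all words (with carry folding):
+ 0xeba3 = 0xeba3
+ 0xea8b = 0xd62f
+ 0xad48 = 0x8378
+ 0x4b5e = 0xced6
One's complement: ~0xced6
Checksum = 0x3129


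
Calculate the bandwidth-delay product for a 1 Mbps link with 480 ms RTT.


BDP = bandwidth * RTT
= 1 Mbps * 480 ms
= 1 * 1e6 * 480 / 1000 bits
= 480000 bits
= 60000 bytes
= 58.5938 KB
BDP = 480000 bits (60000 bytes)


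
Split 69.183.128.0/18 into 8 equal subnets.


New prefix = 18 + 3 = 21
Each subnet has 2048 addresses
  69.183.128.0/21
  69.183.136.0/21
  69.183.144.0/21
  69.183.152.0/21
  69.183.160.0/21
  69.183.168.0/21
  69.183.176.0/21
  69.183.184.0/21
Subnets: 69.183.128.0/21, 69.183.136.0/21, 69.183.144.0/21, 69.183.152.0/21, 69.183.160.0/21, 69.183.168.0/21, 69.183.176.0/21, 69.183.184.0/21


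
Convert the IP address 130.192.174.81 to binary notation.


130 = 10000010
192 = 11000000
174 = 10101110
81 = 01010001
Binary: 10000010.11000000.10101110.01010001


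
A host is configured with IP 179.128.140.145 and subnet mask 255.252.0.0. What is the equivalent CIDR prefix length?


Binary: 11111111.11111100.00000000.00000000
Count leading 1s
Prefix: /14


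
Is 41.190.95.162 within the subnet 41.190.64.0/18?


Subnet network: 41.190.64.0
Test IP AND mask: 41.190.64.0
Yes, 41.190.95.162 is in 41.190.64.0/18


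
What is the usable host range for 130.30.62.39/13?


Network: 130.24.0.0
Broadcast: 130.31.255.255
First usable = network + 1
Last usable = broadcast - 1
Range: 130.24.0.1 to 130.31.255.254


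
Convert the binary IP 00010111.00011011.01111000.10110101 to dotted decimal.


00010111 = 23
00011011 = 27
01111000 = 120
10110101 = 181
IP: 23.27.120.181


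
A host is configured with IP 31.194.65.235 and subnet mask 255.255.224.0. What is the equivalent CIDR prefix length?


Binary: 11111111.11111111.11100000.00000000
Count leading 1s
Prefix: /19


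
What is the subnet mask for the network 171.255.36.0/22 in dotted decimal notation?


/22 means 22 network bits, 10 host bits
Binary: 11111111111111111111110000000000
Mask: 255.255.252.0


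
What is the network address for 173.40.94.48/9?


IP:   10101101.00101000.01011110.00110000
Mask: 11111111.10000000.00000000.00000000
AND operation:
Net:  10101101.00000000.00000000.00000000
Network: 173.0.0.0/9


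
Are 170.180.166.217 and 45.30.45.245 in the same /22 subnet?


Mask: 255.255.252.0
170.180.166.217 AND mask = 170.180.164.0
45.30.45.245 AND mask = 45.30.44.0
No, different subnets (170.180.164.0 vs 45.30.44.0)


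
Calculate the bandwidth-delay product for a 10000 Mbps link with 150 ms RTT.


BDP = bandwidth * RTT
= 10000 Mbps * 150 ms
= 10000 * 1e6 * 150 / 1000 bits
= 1500000000 bits
= 187500000 bytes
= 183105.4688 KB
BDP = 1500000000 bits (187500000 bytes)


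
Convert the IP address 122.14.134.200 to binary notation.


122 = 01111010
14 = 00001110
134 = 10000110
200 = 11001000
Binary: 01111010.00001110.10000110.11001000


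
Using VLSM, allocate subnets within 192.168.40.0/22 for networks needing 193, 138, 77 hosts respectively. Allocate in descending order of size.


193 hosts -> /24 (254 usable): 192.168.40.0/24
138 hosts -> /24 (254 usable): 192.168.41.0/24
77 hosts -> /25 (126 usable): 192.168.42.0/25
Allocation: 192.168.40.0/24 (193 hosts, 254 usable); 192.168.41.0/24 (138 hosts, 254 usable); 192.168.42.0/25 (77 hosts, 126 usable)


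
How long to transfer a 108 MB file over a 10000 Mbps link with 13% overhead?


Effective throughput = 10000 * (1 - 13/100) = 8700 Mbps
File size in Mb = 108 * 8 = 864 Mb
Time = 864 / 8700
Time = 0.0993 seconds


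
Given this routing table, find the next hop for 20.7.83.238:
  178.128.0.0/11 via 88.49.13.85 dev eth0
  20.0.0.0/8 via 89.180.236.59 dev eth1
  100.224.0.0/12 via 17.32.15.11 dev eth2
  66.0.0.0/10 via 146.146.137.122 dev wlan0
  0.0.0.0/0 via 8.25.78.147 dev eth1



Longest prefix match for 20.7.83.238:
  /11 178.128.0.0: no
  /8 20.0.0.0: MATCH
  /12 100.224.0.0: no
  /10 66.0.0.0: no
  /0 0.0.0.0: MATCH
Selected: next-hop 89.180.236.59 via eth1 (matched /8)


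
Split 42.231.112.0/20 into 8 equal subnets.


New prefix = 20 + 3 = 23
Each subnet has 512 addresses
  42.231.112.0/23
  42.231.114.0/23
  42.231.116.0/23
  42.231.118.0/23
  42.231.120.0/23
  42.231.122.0/23
  42.231.124.0/23
  42.231.126.0/23
Subnets: 42.231.112.0/23, 42.231.114.0/23, 42.231.116.0/23, 42.231.118.0/23, 42.231.120.0/23, 42.231.122.0/23, 42.231.124.0/23, 42.231.126.0/23


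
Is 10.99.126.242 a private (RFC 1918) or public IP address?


RFC 1918 private ranges:
  10.0.0.0/8 (10.0.0.0 - 10.255.255.255)
  172.16.0.0/12 (172.16.0.0 - 172.31.255.255)
  192.168.0.0/16 (192.168.0.0 - 192.168.255.255)
Private (in 10.0.0.0/8)


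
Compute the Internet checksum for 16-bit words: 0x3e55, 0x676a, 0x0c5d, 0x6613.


Sum all words (with carry folding):
+ 0x3e55 = 0x3e55
+ 0x676a = 0xa5bf
+ 0x0c5d = 0xb21c
+ 0x6613 = 0x1830
One's complement: ~0x1830
Checksum = 0xe7cf


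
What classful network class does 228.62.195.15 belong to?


First octet: 228
Binary: 11100100
1110xxxx -> Class D (224-239)
Class D (multicast), default mask N/A


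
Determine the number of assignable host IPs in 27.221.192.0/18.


Host bits = 32 - 18 = 14
Total addresses = 2^14 = 16384
Usable = total - 2 (network and broadcast)
Usable hosts: 16382


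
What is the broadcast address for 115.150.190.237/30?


Network: 115.150.190.236/30
Host bits = 2
Set all host bits to 1:
Broadcast: 115.150.190.239


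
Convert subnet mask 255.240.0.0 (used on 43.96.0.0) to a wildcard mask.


Subnet mask: 255.240.0.0
Wildcard = 255.255.255.255 - subnet mask
255 - 255 = 0
255 - 240 = 15
255 - 0 = 255
255 - 0 = 255
Wildcard: 0.15.255.255


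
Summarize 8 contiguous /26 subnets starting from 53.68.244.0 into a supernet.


Original prefix: /26
Number of subnets: 8 = 2^3
New prefix = 26 - 3 = 23
Supernet: 53.68.244.0/23


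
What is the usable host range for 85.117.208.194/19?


Network: 85.117.192.0
Broadcast: 85.117.223.255
First usable = network + 1
Last usable = broadcast - 1
Range: 85.117.192.1 to 85.117.223.254


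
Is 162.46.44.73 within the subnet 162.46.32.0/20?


Subnet network: 162.46.32.0
Test IP AND mask: 162.46.32.0
Yes, 162.46.44.73 is in 162.46.32.0/20


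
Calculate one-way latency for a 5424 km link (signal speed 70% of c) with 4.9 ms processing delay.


Speed = 0.7 * 3e5 km/s = 210000 km/s
Propagation delay = 5424 / 210000 = 0.0258 s = 25.8286 ms
Processing delay = 4.9 ms
Total one-way latency = 30.7286 ms


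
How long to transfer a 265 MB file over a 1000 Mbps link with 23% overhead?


Effective throughput = 1000 * (1 - 23/100) = 770 Mbps
File size in Mb = 265 * 8 = 2120 Mb
Time = 2120 / 770
Time = 2.7532 seconds


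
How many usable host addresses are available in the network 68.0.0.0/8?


Host bits = 32 - 8 = 24
Total addresses = 2^24 = 16777216
Usable = total - 2 (network and broadcast)
Usable hosts: 16777214


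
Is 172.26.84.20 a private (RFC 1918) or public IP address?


RFC 1918 private ranges:
  10.0.0.0/8 (10.0.0.0 - 10.255.255.255)
  172.16.0.0/12 (172.16.0.0 - 172.31.255.255)
  192.168.0.0/16 (192.168.0.0 - 192.168.255.255)
Private (in 172.16.0.0/12)


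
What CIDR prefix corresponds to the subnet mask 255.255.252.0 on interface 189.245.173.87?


Binary: 11111111.11111111.11111100.00000000
Count leading 1s
Prefix: /22


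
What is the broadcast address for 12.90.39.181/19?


Network: 12.90.32.0/19
Host bits = 13
Set all host bits to 1:
Broadcast: 12.90.63.255


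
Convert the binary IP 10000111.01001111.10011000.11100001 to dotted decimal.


10000111 = 135
01001111 = 79
10011000 = 152
11100001 = 225
IP: 135.79.152.225


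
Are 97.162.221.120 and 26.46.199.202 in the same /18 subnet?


Mask: 255.255.192.0
97.162.221.120 AND mask = 97.162.192.0
26.46.199.202 AND mask = 26.46.192.0
No, different subnets (97.162.192.0 vs 26.46.192.0)


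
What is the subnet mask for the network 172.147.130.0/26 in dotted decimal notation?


/26 means 26 network bits, 6 host bits
Binary: 11111111111111111111111111000000
Mask: 255.255.255.192


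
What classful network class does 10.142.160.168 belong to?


First octet: 10
Binary: 00001010
0xxxxxxx -> Class A (1-126)
Class A, default mask 255.0.0.0 (/8)


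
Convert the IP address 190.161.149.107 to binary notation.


190 = 10111110
161 = 10100001
149 = 10010101
107 = 01101011
Binary: 10111110.10100001.10010101.01101011


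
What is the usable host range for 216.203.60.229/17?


Network: 216.203.0.0
Broadcast: 216.203.127.255
First usable = network + 1
Last usable = broadcast - 1
Range: 216.203.0.1 to 216.203.127.254


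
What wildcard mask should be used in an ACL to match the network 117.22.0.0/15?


Subnet mask: 255.254.0.0
Wildcard = 255.255.255.255 - subnet mask
255 - 255 = 0
255 - 254 = 1
255 - 0 = 255
255 - 0 = 255
Wildcard: 0.1.255.255


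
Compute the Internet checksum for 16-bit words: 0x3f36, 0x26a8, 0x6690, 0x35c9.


Sum all words (with carry folding):
+ 0x3f36 = 0x3f36
+ 0x26a8 = 0x65de
+ 0x6690 = 0xcc6e
+ 0x35c9 = 0x0238
One's complement: ~0x0238
Checksum = 0xfdc7


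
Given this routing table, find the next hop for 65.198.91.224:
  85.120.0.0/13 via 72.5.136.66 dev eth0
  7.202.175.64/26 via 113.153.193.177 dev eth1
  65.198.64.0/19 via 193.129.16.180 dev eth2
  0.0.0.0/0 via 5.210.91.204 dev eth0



Longest prefix match for 65.198.91.224:
  /13 85.120.0.0: no
  /26 7.202.175.64: no
  /19 65.198.64.0: MATCH
  /0 0.0.0.0: MATCH
Selected: next-hop 193.129.16.180 via eth2 (matched /19)


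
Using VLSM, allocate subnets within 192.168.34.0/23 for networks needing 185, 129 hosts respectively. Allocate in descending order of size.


185 hosts -> /24 (254 usable): 192.168.34.0/24
129 hosts -> /24 (254 usable): 192.168.35.0/24
Allocation: 192.168.34.0/24 (185 hosts, 254 usable); 192.168.35.0/24 (129 hosts, 254 usable)


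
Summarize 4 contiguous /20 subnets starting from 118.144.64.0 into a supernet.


Original prefix: /20
Number of subnets: 4 = 2^2
New prefix = 20 - 2 = 18
Supernet: 118.144.64.0/18


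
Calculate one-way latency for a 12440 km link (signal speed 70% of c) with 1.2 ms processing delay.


Speed = 0.7 * 3e5 km/s = 210000 km/s
Propagation delay = 12440 / 210000 = 0.0592 s = 59.2381 ms
Processing delay = 1.2 ms
Total one-way latency = 60.4381 ms


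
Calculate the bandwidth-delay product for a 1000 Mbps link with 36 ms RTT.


BDP = bandwidth * RTT
= 1000 Mbps * 36 ms
= 1000 * 1e6 * 36 / 1000 bits
= 36000000 bits
= 4500000 bytes
= 4394.5312 KB
BDP = 36000000 bits (4500000 bytes)


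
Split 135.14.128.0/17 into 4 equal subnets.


New prefix = 17 + 2 = 19
Each subnet has 8192 addresses
  135.14.128.0/19
  135.14.160.0/19
  135.14.192.0/19
  135.14.224.0/19
Subnets: 135.14.128.0/19, 135.14.160.0/19, 135.14.192.0/19, 135.14.224.0/19


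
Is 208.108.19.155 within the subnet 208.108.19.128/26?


Subnet network: 208.108.19.128
Test IP AND mask: 208.108.19.128
Yes, 208.108.19.155 is in 208.108.19.128/26


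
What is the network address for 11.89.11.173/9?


IP:   00001011.01011001.00001011.10101101
Mask: 11111111.10000000.00000000.00000000
AND operation:
Net:  00001011.00000000.00000000.00000000
Network: 11.0.0.0/9


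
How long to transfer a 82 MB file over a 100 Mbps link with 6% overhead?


Effective throughput = 100 * (1 - 6/100) = 94 Mbps
File size in Mb = 82 * 8 = 656 Mb
Time = 656 / 94
Time = 6.9787 seconds


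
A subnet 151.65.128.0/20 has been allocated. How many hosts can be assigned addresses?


Host bits = 32 - 20 = 12
Total addresses = 2^12 = 4096
Usable = total - 2 (network and broadcast)
Usable hosts: 4094


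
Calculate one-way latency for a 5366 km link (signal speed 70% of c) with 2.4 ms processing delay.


Speed = 0.7 * 3e5 km/s = 210000 km/s
Propagation delay = 5366 / 210000 = 0.0256 s = 25.5524 ms
Processing delay = 2.4 ms
Total one-way latency = 27.9524 ms


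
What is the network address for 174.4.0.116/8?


IP:   10101110.00000100.00000000.01110100
Mask: 11111111.00000000.00000000.00000000
AND operation:
Net:  10101110.00000000.00000000.00000000
Network: 174.0.0.0/8


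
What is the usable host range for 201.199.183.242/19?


Network: 201.199.160.0
Broadcast: 201.199.191.255
First usable = network + 1
Last usable = broadcast - 1
Range: 201.199.160.1 to 201.199.191.254


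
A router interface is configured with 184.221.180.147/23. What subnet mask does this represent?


/23 means 23 network bits, 9 host bits
Binary: 11111111111111111111111000000000
Mask: 255.255.254.0


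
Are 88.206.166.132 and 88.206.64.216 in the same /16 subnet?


Mask: 255.255.0.0
88.206.166.132 AND mask = 88.206.0.0
88.206.64.216 AND mask = 88.206.0.0
Yes, same subnet (88.206.0.0)


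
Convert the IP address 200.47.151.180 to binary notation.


200 = 11001000
47 = 00101111
151 = 10010111
180 = 10110100
Binary: 11001000.00101111.10010111.10110100


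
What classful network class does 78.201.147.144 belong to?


First octet: 78
Binary: 01001110
0xxxxxxx -> Class A (1-126)
Class A, default mask 255.0.0.0 (/8)


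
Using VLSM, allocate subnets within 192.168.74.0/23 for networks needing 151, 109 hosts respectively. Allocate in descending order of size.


151 hosts -> /24 (254 usable): 192.168.74.0/24
109 hosts -> /25 (126 usable): 192.168.75.0/25
Allocation: 192.168.74.0/24 (151 hosts, 254 usable); 192.168.75.0/25 (109 hosts, 126 usable)


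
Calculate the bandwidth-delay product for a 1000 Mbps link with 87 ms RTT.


BDP = bandwidth * RTT
= 1000 Mbps * 87 ms
= 1000 * 1e6 * 87 / 1000 bits
= 87000000 bits
= 10875000 bytes
= 10620.1172 KB
BDP = 87000000 bits (10875000 bytes)


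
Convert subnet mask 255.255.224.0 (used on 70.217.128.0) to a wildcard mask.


Subnet mask: 255.255.224.0
Wildcard = 255.255.255.255 - subnet mask
255 - 255 = 0
255 - 255 = 0
255 - 224 = 31
255 - 0 = 255
Wildcard: 0.0.31.255


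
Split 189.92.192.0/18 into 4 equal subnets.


New prefix = 18 + 2 = 20
Each subnet has 4096 addresses
  189.92.192.0/20
  189.92.208.0/20
  189.92.224.0/20
  189.92.240.0/20
Subnets: 189.92.192.0/20, 189.92.208.0/20, 189.92.224.0/20, 189.92.240.0/20


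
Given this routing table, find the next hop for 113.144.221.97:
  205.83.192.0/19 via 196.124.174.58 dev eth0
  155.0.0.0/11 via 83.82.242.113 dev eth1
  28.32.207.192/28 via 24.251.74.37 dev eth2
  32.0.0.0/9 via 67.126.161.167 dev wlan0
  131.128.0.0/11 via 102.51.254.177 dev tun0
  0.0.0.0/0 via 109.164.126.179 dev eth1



Longest prefix match for 113.144.221.97:
  /19 205.83.192.0: no
  /11 155.0.0.0: no
  /28 28.32.207.192: no
  /9 32.0.0.0: no
  /11 131.128.0.0: no
  /0 0.0.0.0: MATCH
Selected: next-hop 109.164.126.179 via eth1 (matched /0)


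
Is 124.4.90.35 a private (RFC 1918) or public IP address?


RFC 1918 private ranges:
  10.0.0.0/8 (10.0.0.0 - 10.255.255.255)
  172.16.0.0/12 (172.16.0.0 - 172.31.255.255)
  192.168.0.0/16 (192.168.0.0 - 192.168.255.255)
Public (not in any RFC 1918 range)


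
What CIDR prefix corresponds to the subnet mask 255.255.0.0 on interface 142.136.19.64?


Binary: 11111111.11111111.00000000.00000000
Count leading 1s
Prefix: /16


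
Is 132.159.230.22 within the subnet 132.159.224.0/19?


Subnet network: 132.159.224.0
Test IP AND mask: 132.159.224.0
Yes, 132.159.230.22 is in 132.159.224.0/19


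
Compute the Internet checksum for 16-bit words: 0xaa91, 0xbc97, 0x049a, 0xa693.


Sum all words (with carry folding):
+ 0xaa91 = 0xaa91
+ 0xbc97 = 0x6729
+ 0x049a = 0x6bc3
+ 0xa693 = 0x1257
One's complement: ~0x1257
Checksum = 0xeda8


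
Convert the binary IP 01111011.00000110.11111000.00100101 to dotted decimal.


01111011 = 123
00000110 = 6
11111000 = 248
00100101 = 37
IP: 123.6.248.37


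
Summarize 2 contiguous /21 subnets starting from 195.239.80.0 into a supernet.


Original prefix: /21
Number of subnets: 2 = 2^1
New prefix = 21 - 1 = 20
Supernet: 195.239.80.0/20


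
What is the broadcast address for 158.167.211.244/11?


Network: 158.160.0.0/11
Host bits = 21
Set all host bits to 1:
Broadcast: 158.191.255.255


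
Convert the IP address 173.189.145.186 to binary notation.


173 = 10101101
189 = 10111101
145 = 10010001
186 = 10111010
Binary: 10101101.10111101.10010001.10111010


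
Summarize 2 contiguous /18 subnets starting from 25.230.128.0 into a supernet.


Original prefix: /18
Number of subnets: 2 = 2^1
New prefix = 18 - 1 = 17
Supernet: 25.230.128.0/17


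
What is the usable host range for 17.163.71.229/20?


Network: 17.163.64.0
Broadcast: 17.163.79.255
First usable = network + 1
Last usable = broadcast - 1
Range: 17.163.64.1 to 17.163.79.254


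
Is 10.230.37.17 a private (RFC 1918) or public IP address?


RFC 1918 private ranges:
  10.0.0.0/8 (10.0.0.0 - 10.255.255.255)
  172.16.0.0/12 (172.16.0.0 - 172.31.255.255)
  192.168.0.0/16 (192.168.0.0 - 192.168.255.255)
Private (in 10.0.0.0/8)


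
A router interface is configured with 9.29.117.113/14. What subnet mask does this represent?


/14 means 14 network bits, 18 host bits
Binary: 11111111111111000000000000000000
Mask: 255.252.0.0


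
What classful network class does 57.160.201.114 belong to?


First octet: 57
Binary: 00111001
0xxxxxxx -> Class A (1-126)
Class A, default mask 255.0.0.0 (/8)


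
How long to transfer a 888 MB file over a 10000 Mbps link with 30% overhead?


Effective throughput = 10000 * (1 - 30/100) = 7000 Mbps
File size in Mb = 888 * 8 = 7104 Mb
Time = 7104 / 7000
Time = 1.0149 seconds


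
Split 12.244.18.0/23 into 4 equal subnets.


New prefix = 23 + 2 = 25
Each subnet has 128 addresses
  12.244.18.0/25
  12.244.18.128/25
  12.244.19.0/25
  12.244.19.128/25
Subnets: 12.244.18.0/25, 12.244.18.128/25, 12.244.19.0/25, 12.244.19.128/25


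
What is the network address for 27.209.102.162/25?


IP:   00011011.11010001.01100110.10100010
Mask: 11111111.11111111.11111111.10000000
AND operation:
Net:  00011011.11010001.01100110.10000000
Network: 27.209.102.128/25


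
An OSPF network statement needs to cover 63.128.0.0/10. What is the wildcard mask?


Subnet mask: 255.192.0.0
Wildcard = 255.255.255.255 - subnet mask
255 - 255 = 0
255 - 192 = 63
255 - 0 = 255
255 - 0 = 255
Wildcard: 0.63.255.255


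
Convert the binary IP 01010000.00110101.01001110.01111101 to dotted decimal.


01010000 = 80
00110101 = 53
01001110 = 78
01111101 = 125
IP: 80.53.78.125


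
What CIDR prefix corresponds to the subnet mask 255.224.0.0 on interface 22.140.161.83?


Binary: 11111111.11100000.00000000.00000000
Count leading 1s
Prefix: /11


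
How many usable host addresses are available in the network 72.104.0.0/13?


Host bits = 32 - 13 = 19
Total addresses = 2^19 = 524288
Usable = total - 2 (network and broadcast)
Usable hosts: 524286


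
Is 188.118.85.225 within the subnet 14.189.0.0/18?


Subnet network: 14.189.0.0
Test IP AND mask: 188.118.64.0
No, 188.118.85.225 is not in 14.189.0.0/18


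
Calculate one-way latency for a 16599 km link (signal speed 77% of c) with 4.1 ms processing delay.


Speed = 0.77 * 3e5 km/s = 231000 km/s
Propagation delay = 16599 / 231000 = 0.0719 s = 71.8571 ms
Processing delay = 4.1 ms
Total one-way latency = 75.9571 ms


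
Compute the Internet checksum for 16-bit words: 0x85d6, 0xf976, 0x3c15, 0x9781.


Sum all words (with carry folding):
+ 0x85d6 = 0x85d6
+ 0xf976 = 0x7f4d
+ 0x3c15 = 0xbb62
+ 0x9781 = 0x52e4
One's complement: ~0x52e4
Checksum = 0xad1b


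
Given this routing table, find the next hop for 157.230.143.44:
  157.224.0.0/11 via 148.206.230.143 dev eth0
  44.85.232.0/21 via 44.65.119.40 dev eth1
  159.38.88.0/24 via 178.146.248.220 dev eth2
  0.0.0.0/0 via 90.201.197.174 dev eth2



Longest prefix match for 157.230.143.44:
  /11 157.224.0.0: MATCH
  /21 44.85.232.0: no
  /24 159.38.88.0: no
  /0 0.0.0.0: MATCH
Selected: next-hop 148.206.230.143 via eth0 (matched /11)


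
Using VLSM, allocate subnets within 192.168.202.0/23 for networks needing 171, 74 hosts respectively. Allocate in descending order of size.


171 hosts -> /24 (254 usable): 192.168.202.0/24
74 hosts -> /25 (126 usable): 192.168.203.0/25
Allocation: 192.168.202.0/24 (171 hosts, 254 usable); 192.168.203.0/25 (74 hosts, 126 usable)


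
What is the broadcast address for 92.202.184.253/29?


Network: 92.202.184.248/29
Host bits = 3
Set all host bits to 1:
Broadcast: 92.202.184.255


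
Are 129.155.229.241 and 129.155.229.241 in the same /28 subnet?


Mask: 255.255.255.240
129.155.229.241 AND mask = 129.155.229.240
129.155.229.241 AND mask = 129.155.229.240
Yes, same subnet (129.155.229.240)


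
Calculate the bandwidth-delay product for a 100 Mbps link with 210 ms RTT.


BDP = bandwidth * RTT
= 100 Mbps * 210 ms
= 100 * 1e6 * 210 / 1000 bits
= 21000000 bits
= 2625000 bytes
= 2563.4766 KB
BDP = 21000000 bits (2625000 bytes)


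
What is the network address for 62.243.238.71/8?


IP:   00111110.11110011.11101110.01000111
Mask: 11111111.00000000.00000000.00000000
AND operation:
Net:  00111110.00000000.00000000.00000000
Network: 62.0.0.0/8


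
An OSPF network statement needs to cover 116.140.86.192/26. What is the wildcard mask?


Subnet mask: 255.255.255.192
Wildcard = 255.255.255.255 - subnet mask
255 - 255 = 0
255 - 255 = 0
255 - 255 = 0
255 - 192 = 63
Wildcard: 0.0.0.63


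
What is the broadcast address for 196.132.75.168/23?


Network: 196.132.74.0/23
Host bits = 9
Set all host bits to 1:
Broadcast: 196.132.75.255


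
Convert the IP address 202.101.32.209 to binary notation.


202 = 11001010
101 = 01100101
32 = 00100000
209 = 11010001
Binary: 11001010.01100101.00100000.11010001


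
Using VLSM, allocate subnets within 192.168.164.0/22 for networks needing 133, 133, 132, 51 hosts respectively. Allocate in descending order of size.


133 hosts -> /24 (254 usable): 192.168.164.0/24
133 hosts -> /24 (254 usable): 192.168.165.0/24
132 hosts -> /24 (254 usable): 192.168.166.0/24
51 hosts -> /26 (62 usable): 192.168.167.0/26
Allocation: 192.168.164.0/24 (133 hosts, 254 usable); 192.168.165.0/24 (133 hosts, 254 usable); 192.168.166.0/24 (132 hosts, 254 usable); 192.168.167.0/26 (51 hosts, 62 usable)


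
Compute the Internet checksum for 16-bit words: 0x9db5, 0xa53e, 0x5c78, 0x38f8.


Sum all words (with carry folding):
+ 0x9db5 = 0x9db5
+ 0xa53e = 0x42f4
+ 0x5c78 = 0x9f6c
+ 0x38f8 = 0xd864
One's complement: ~0xd864
Checksum = 0x279b


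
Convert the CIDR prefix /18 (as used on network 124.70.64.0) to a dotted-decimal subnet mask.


/18 means 18 network bits, 14 host bits
Binary: 11111111111111111100000000000000
Mask: 255.255.192.0


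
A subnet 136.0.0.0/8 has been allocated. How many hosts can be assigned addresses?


Host bits = 32 - 8 = 24
Total addresses = 2^24 = 16777216
Usable = total - 2 (network and broadcast)
Usable hosts: 16777214


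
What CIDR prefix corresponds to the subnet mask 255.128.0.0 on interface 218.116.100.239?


Binary: 11111111.10000000.00000000.00000000
Count leading 1s
Prefix: /9


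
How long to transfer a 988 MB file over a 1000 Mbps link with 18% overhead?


Effective throughput = 1000 * (1 - 18/100) = 820.0 Mbps
File size in Mb = 988 * 8 = 7904 Mb
Time = 7904 / 820.0
Time = 9.639 seconds


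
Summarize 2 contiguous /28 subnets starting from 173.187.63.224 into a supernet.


Original prefix: /28
Number of subnets: 2 = 2^1
New prefix = 28 - 1 = 27
Supernet: 173.187.63.224/27


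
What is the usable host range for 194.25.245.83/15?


Network: 194.24.0.0
Broadcast: 194.25.255.255
First usable = network + 1
Last usable = broadcast - 1
Range: 194.24.0.1 to 194.25.255.254


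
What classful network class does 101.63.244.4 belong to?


First octet: 101
Binary: 01100101
0xxxxxxx -> Class A (1-126)
Class A, default mask 255.0.0.0 (/8)


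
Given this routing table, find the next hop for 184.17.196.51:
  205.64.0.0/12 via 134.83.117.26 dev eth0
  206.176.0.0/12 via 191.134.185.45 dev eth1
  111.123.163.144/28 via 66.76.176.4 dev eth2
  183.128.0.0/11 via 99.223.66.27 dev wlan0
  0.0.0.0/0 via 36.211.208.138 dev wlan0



Longest prefix match for 184.17.196.51:
  /12 205.64.0.0: no
  /12 206.176.0.0: no
  /28 111.123.163.144: no
  /11 183.128.0.0: no
  /0 0.0.0.0: MATCH
Selected: next-hop 36.211.208.138 via wlan0 (matched /0)


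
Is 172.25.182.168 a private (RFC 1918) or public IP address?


RFC 1918 private ranges:
  10.0.0.0/8 (10.0.0.0 - 10.255.255.255)
  172.16.0.0/12 (172.16.0.0 - 172.31.255.255)
  192.168.0.0/16 (192.168.0.0 - 192.168.255.255)
Private (in 172.16.0.0/12)


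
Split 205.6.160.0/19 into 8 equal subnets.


New prefix = 19 + 3 = 22
Each subnet has 1024 addresses
  205.6.160.0/22
  205.6.164.0/22
  205.6.168.0/22
  205.6.172.0/22
  205.6.176.0/22
  205.6.180.0/22
  205.6.184.0/22
  205.6.188.0/22
Subnets: 205.6.160.0/22, 205.6.164.0/22, 205.6.168.0/22, 205.6.172.0/22, 205.6.176.0/22, 205.6.180.0/22, 205.6.184.0/22, 205.6.188.0/22


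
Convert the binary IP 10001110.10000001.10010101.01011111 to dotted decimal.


10001110 = 142
10000001 = 129
10010101 = 149
01011111 = 95
IP: 142.129.149.95


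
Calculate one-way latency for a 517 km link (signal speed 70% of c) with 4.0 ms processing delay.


Speed = 0.7 * 3e5 km/s = 210000 km/s
Propagation delay = 517 / 210000 = 0.0025 s = 2.4619 ms
Processing delay = 4.0 ms
Total one-way latency = 6.4619 ms


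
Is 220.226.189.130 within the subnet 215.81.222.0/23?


Subnet network: 215.81.222.0
Test IP AND mask: 220.226.188.0
No, 220.226.189.130 is not in 215.81.222.0/23


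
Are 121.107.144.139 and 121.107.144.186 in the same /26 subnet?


Mask: 255.255.255.192
121.107.144.139 AND mask = 121.107.144.128
121.107.144.186 AND mask = 121.107.144.128
Yes, same subnet (121.107.144.128)


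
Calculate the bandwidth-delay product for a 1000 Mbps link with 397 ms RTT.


BDP = bandwidth * RTT
= 1000 Mbps * 397 ms
= 1000 * 1e6 * 397 / 1000 bits
= 397000000 bits
= 49625000 bytes
= 48461.9141 KB
BDP = 397000000 bits (49625000 bytes)


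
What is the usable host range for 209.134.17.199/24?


Network: 209.134.17.0
Broadcast: 209.134.17.255
First usable = network + 1
Last usable = broadcast - 1
Range: 209.134.17.1 to 209.134.17.254


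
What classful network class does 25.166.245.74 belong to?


First octet: 25
Binary: 00011001
0xxxxxxx -> Class A (1-126)
Class A, default mask 255.0.0.0 (/8)


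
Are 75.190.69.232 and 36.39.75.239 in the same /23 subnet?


Mask: 255.255.254.0
75.190.69.232 AND mask = 75.190.68.0
36.39.75.239 AND mask = 36.39.74.0
No, different subnets (75.190.68.0 vs 36.39.74.0)


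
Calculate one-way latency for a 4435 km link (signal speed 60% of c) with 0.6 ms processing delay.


Speed = 0.6 * 3e5 km/s = 180000 km/s
Propagation delay = 4435 / 180000 = 0.0246 s = 24.6389 ms
Processing delay = 0.6 ms
Total one-way latency = 25.2389 ms


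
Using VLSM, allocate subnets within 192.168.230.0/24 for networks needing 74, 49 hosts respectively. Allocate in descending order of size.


74 hosts -> /25 (126 usable): 192.168.230.0/25
49 hosts -> /26 (62 usable): 192.168.230.128/26
Allocation: 192.168.230.0/25 (74 hosts, 126 usable); 192.168.230.128/26 (49 hosts, 62 usable)
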